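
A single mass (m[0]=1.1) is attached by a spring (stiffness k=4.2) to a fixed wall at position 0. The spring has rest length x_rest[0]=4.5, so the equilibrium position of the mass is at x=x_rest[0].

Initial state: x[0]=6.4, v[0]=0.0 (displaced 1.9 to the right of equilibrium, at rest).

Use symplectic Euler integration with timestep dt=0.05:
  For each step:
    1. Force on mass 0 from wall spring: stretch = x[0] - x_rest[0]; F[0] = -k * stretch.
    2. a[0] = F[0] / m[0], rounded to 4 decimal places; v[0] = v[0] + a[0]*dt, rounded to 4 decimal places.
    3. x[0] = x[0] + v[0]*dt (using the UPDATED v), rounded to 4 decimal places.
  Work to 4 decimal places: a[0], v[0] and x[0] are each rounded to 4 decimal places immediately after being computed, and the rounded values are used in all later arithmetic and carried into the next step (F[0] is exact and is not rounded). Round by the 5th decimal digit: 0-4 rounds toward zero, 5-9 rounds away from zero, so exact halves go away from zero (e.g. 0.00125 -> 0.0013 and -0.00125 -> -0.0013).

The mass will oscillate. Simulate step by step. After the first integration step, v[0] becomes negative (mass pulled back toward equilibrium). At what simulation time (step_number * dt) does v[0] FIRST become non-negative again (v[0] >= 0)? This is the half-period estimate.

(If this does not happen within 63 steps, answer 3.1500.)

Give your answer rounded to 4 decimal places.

Step 0: x=[6.4000] v=[0.0000]
Step 1: x=[6.3819] v=[-0.3627]
Step 2: x=[6.3458] v=[-0.7220]
Step 3: x=[6.2921] v=[-1.0744]
Step 4: x=[6.2213] v=[-1.4165]
Step 5: x=[6.1340] v=[-1.7451]
Step 6: x=[6.0312] v=[-2.0570]
Step 7: x=[5.9137] v=[-2.3493]
Step 8: x=[5.7827] v=[-2.6192]
Step 9: x=[5.6395] v=[-2.8641]
Step 10: x=[5.4854] v=[-3.0816]
Step 11: x=[5.3219] v=[-3.2697]
Step 12: x=[5.1506] v=[-3.4266]
Step 13: x=[4.9731] v=[-3.5508]
Step 14: x=[4.7910] v=[-3.6411]
Step 15: x=[4.6062] v=[-3.6967]
Step 16: x=[4.4204] v=[-3.7170]
Step 17: x=[4.2353] v=[-3.7018]
Step 18: x=[4.0527] v=[-3.6513]
Step 19: x=[3.8744] v=[-3.5659]
Step 20: x=[3.7021] v=[-3.4465]
Step 21: x=[3.5374] v=[-3.2942]
Step 22: x=[3.3819] v=[-3.1104]
Step 23: x=[3.2371] v=[-2.8969]
Step 24: x=[3.1043] v=[-2.6558]
Step 25: x=[2.9848] v=[-2.3894]
Step 26: x=[2.8798] v=[-2.1001]
Step 27: x=[2.7903] v=[-1.7908]
Step 28: x=[2.7171] v=[-1.4644]
Step 29: x=[2.6609] v=[-1.1240]
Step 30: x=[2.6223] v=[-0.7729]
Step 31: x=[2.6016] v=[-0.4144]
Step 32: x=[2.5990] v=[-0.0520]
Step 33: x=[2.6145] v=[0.3109]
First v>=0 after going negative at step 33, time=1.6500

Answer: 1.6500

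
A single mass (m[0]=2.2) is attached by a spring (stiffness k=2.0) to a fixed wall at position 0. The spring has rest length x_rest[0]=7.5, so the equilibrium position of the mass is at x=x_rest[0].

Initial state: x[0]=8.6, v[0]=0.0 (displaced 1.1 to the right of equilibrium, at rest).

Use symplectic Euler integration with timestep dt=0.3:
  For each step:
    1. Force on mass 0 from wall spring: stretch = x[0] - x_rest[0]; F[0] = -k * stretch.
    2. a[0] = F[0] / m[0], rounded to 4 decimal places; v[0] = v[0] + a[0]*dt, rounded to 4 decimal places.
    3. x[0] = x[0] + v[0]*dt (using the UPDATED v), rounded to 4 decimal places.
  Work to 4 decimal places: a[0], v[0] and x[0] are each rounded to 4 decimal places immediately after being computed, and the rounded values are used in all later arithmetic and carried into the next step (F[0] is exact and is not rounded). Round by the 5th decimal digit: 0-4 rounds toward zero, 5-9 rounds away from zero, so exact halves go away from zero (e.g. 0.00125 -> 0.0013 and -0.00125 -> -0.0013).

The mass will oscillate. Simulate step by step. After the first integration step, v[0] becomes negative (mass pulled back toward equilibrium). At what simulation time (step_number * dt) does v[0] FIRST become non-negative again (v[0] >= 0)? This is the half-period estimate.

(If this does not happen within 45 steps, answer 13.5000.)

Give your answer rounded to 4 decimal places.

Step 0: x=[8.6000] v=[0.0000]
Step 1: x=[8.5100] v=[-0.3000]
Step 2: x=[8.3374] v=[-0.5755]
Step 3: x=[8.0962] v=[-0.8039]
Step 4: x=[7.8063] v=[-0.9665]
Step 5: x=[7.4913] v=[-1.0501]
Step 6: x=[7.1770] v=[-1.0477]
Step 7: x=[6.8891] v=[-0.9596]
Step 8: x=[6.6512] v=[-0.7930]
Step 9: x=[6.4828] v=[-0.5615]
Step 10: x=[6.3976] v=[-0.2841]
Step 11: x=[6.4026] v=[0.0166]
First v>=0 after going negative at step 11, time=3.3000

Answer: 3.3000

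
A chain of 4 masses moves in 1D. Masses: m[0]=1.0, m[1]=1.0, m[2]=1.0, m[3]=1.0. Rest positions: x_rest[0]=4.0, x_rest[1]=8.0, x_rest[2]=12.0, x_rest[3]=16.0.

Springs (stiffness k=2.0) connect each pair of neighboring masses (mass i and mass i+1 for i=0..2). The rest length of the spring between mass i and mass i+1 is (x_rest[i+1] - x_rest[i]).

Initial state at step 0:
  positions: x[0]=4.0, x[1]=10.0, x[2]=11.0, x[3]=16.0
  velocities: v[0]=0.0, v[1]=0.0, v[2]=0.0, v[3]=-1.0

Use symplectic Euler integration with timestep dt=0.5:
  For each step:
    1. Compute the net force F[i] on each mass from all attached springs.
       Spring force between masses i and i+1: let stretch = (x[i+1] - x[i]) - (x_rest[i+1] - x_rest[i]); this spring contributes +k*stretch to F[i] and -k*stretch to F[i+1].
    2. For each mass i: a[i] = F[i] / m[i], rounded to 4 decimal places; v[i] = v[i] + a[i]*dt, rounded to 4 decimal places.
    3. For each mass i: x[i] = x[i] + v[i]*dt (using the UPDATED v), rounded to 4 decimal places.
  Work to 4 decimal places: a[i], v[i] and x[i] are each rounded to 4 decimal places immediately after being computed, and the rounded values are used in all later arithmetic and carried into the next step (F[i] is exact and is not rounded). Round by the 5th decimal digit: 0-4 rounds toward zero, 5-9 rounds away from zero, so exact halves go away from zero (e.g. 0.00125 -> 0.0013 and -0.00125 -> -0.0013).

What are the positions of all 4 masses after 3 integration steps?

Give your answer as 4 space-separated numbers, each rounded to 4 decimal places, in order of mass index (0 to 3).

Step 0: x=[4.0000 10.0000 11.0000 16.0000] v=[0.0000 0.0000 0.0000 -1.0000]
Step 1: x=[5.0000 7.5000 13.0000 15.0000] v=[2.0000 -5.0000 4.0000 -2.0000]
Step 2: x=[5.2500 6.5000 13.2500 15.0000] v=[0.5000 -2.0000 0.5000 0.0000]
Step 3: x=[4.1250 8.2500 11.0000 16.1250] v=[-2.2500 3.5000 -4.5000 2.2500]

Answer: 4.1250 8.2500 11.0000 16.1250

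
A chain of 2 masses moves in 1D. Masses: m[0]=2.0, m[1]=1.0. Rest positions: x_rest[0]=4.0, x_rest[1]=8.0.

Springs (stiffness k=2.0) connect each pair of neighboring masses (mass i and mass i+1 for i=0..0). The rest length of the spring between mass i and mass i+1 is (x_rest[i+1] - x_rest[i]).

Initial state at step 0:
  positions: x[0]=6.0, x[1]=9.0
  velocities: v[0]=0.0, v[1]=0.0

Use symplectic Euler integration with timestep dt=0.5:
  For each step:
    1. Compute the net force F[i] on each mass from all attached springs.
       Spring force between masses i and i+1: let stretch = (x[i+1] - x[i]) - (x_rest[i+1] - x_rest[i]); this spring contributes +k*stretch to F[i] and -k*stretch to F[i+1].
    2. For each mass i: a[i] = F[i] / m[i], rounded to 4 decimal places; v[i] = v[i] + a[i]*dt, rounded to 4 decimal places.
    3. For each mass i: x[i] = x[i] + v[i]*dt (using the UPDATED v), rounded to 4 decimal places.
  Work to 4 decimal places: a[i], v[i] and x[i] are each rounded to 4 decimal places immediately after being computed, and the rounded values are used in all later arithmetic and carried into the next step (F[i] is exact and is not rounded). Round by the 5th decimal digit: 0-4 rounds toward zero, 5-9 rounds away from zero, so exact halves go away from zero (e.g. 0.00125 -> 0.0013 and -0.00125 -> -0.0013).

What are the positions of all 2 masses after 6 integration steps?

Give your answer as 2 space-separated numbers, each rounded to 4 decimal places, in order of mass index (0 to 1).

Answer: 5.9979 9.0044

Derivation:
Step 0: x=[6.0000 9.0000] v=[0.0000 0.0000]
Step 1: x=[5.7500 9.5000] v=[-0.5000 1.0000]
Step 2: x=[5.4375 10.1250] v=[-0.6250 1.2500]
Step 3: x=[5.2969 10.4063] v=[-0.2813 0.5625]
Step 4: x=[5.4336 10.1329] v=[0.2734 -0.5469]
Step 5: x=[5.7452 9.5098] v=[0.6231 -1.2462]
Step 6: x=[5.9979 9.0044] v=[0.5054 -1.0108]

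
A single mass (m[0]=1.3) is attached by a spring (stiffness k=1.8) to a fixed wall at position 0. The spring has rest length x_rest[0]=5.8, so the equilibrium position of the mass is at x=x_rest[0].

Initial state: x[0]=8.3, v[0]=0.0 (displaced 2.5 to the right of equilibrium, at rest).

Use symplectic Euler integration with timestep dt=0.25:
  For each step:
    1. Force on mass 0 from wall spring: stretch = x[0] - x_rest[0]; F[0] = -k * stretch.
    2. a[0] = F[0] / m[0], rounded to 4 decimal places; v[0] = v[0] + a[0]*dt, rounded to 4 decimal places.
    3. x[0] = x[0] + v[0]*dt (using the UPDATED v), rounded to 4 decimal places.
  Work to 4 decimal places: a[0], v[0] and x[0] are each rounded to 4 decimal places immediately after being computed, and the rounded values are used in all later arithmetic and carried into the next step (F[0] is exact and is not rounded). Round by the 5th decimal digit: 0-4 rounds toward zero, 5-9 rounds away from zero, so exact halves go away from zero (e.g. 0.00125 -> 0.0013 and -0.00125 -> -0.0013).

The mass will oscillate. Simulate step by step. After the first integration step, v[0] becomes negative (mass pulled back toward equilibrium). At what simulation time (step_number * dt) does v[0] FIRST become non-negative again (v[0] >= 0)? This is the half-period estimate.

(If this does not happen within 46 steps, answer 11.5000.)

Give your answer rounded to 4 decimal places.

Step 0: x=[8.3000] v=[0.0000]
Step 1: x=[8.0837] v=[-0.8654]
Step 2: x=[7.6697] v=[-1.6559]
Step 3: x=[7.0939] v=[-2.3031]
Step 4: x=[6.4062] v=[-2.7510]
Step 5: x=[5.6660] v=[-2.9609]
Step 6: x=[4.9374] v=[-2.9145]
Step 7: x=[4.2834] v=[-2.6159]
Step 8: x=[3.7607] v=[-2.0909]
Step 9: x=[3.4145] v=[-1.3850]
Step 10: x=[3.2747] v=[-0.5593]
Step 11: x=[3.3534] v=[0.3149]
First v>=0 after going negative at step 11, time=2.7500

Answer: 2.7500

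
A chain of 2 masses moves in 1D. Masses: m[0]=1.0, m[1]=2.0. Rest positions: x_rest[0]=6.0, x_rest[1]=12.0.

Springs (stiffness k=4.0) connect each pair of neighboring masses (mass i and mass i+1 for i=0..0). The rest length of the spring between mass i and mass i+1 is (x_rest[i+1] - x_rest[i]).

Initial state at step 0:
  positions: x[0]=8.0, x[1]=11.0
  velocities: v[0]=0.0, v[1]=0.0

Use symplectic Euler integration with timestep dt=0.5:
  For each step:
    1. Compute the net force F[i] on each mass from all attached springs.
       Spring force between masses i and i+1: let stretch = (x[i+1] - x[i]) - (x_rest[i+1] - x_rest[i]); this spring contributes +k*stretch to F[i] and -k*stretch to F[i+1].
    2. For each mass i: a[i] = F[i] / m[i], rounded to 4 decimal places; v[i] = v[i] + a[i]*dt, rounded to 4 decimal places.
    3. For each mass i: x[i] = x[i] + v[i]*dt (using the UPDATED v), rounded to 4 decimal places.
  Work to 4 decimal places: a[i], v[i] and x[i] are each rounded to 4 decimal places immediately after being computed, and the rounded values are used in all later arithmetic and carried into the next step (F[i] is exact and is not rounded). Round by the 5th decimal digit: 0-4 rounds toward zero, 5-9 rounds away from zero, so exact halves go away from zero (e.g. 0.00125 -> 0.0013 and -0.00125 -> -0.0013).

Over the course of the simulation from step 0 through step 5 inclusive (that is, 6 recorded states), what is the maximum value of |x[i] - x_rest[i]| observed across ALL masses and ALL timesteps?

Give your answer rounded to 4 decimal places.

Answer: 2.5000

Derivation:
Step 0: x=[8.0000 11.0000] v=[0.0000 0.0000]
Step 1: x=[5.0000 12.5000] v=[-6.0000 3.0000]
Step 2: x=[3.5000 13.2500] v=[-3.0000 1.5000]
Step 3: x=[5.7500 12.1250] v=[4.5000 -2.2500]
Step 4: x=[8.3750 10.8125] v=[5.2500 -2.6250]
Step 5: x=[7.4375 11.2813] v=[-1.8750 0.9375]
Max displacement = 2.5000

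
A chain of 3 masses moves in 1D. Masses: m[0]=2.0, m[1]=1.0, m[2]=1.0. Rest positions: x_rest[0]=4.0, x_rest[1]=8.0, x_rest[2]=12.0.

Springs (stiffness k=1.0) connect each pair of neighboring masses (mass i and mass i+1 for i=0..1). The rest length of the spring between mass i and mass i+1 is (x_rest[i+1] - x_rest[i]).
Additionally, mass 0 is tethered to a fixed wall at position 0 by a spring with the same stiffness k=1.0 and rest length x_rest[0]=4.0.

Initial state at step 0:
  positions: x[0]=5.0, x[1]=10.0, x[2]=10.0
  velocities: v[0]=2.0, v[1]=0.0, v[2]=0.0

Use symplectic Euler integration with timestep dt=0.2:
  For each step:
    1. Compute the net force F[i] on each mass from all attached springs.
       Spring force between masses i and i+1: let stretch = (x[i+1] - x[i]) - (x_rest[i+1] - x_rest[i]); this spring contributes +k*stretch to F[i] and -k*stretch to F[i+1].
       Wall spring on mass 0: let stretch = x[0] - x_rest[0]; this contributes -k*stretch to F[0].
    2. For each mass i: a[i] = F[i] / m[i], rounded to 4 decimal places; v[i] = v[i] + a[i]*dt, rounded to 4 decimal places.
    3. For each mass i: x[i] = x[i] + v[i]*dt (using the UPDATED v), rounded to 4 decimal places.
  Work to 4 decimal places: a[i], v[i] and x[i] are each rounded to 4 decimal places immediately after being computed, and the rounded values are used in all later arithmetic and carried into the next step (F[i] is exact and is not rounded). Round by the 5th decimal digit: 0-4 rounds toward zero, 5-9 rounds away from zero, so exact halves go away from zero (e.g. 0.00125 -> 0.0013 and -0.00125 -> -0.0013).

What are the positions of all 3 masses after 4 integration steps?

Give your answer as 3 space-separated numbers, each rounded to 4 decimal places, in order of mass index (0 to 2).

Step 0: x=[5.0000 10.0000 10.0000] v=[2.0000 0.0000 0.0000]
Step 1: x=[5.4000 9.8000 10.1600] v=[2.0000 -1.0000 0.8000]
Step 2: x=[5.7800 9.4384 10.4656] v=[1.9000 -1.8080 1.5280]
Step 3: x=[6.1176 8.9716 10.8901] v=[1.6878 -2.3342 2.1226]
Step 4: x=[6.3899 8.4673 11.3979] v=[1.3614 -2.5213 2.5389]

Answer: 6.3899 8.4673 11.3979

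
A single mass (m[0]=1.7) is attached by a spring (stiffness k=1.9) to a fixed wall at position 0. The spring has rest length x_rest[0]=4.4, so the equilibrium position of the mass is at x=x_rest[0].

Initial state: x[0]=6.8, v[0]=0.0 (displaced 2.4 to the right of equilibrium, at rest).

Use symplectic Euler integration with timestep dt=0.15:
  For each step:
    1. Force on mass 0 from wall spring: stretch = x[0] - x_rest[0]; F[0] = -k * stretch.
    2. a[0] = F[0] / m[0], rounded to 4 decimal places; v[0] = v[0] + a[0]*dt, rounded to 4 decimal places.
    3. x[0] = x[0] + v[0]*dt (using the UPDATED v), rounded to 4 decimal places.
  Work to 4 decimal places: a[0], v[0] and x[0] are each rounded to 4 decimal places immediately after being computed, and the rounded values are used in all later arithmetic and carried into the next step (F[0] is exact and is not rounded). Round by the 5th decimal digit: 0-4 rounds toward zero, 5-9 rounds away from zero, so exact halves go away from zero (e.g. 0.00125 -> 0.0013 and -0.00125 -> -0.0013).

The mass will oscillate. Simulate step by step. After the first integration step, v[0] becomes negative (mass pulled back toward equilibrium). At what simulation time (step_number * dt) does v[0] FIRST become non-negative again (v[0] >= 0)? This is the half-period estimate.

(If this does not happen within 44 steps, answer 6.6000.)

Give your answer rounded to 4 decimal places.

Answer: 3.0000

Derivation:
Step 0: x=[6.8000] v=[0.0000]
Step 1: x=[6.7396] v=[-0.4024]
Step 2: x=[6.6204] v=[-0.7946]
Step 3: x=[6.4454] v=[-1.1668]
Step 4: x=[6.2189] v=[-1.5097]
Step 5: x=[5.9467] v=[-1.8146]
Step 6: x=[5.6356] v=[-2.0739]
Step 7: x=[5.2934] v=[-2.2811]
Step 8: x=[4.9288] v=[-2.4309]
Step 9: x=[4.5509] v=[-2.5196]
Step 10: x=[4.1692] v=[-2.5449]
Step 11: x=[3.7933] v=[-2.5062]
Step 12: x=[3.4326] v=[-2.4045]
Step 13: x=[3.0963] v=[-2.2423]
Step 14: x=[2.7927] v=[-2.0237]
Step 15: x=[2.5296] v=[-1.7542]
Step 16: x=[2.3135] v=[-1.4406]
Step 17: x=[2.1499] v=[-1.0908]
Step 18: x=[2.0429] v=[-0.7136]
Step 19: x=[1.9951] v=[-0.3184]
Step 20: x=[2.0078] v=[0.0848]
First v>=0 after going negative at step 20, time=3.0000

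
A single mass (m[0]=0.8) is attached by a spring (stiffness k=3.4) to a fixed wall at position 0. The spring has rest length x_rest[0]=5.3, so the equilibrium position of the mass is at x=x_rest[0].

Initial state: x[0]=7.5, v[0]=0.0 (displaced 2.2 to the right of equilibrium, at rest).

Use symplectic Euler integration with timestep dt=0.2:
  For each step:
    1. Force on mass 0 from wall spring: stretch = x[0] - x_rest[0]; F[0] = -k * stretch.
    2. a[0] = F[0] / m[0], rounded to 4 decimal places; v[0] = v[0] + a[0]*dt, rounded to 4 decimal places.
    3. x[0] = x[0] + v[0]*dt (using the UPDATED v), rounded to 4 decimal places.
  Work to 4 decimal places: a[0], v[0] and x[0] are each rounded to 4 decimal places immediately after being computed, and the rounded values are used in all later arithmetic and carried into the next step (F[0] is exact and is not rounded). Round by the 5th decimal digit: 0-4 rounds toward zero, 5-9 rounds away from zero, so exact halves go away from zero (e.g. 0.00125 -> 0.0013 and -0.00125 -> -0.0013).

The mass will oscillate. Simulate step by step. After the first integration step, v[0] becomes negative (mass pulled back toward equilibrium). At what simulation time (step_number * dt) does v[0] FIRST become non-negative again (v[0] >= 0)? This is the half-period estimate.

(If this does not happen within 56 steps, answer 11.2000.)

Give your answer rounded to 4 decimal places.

Answer: 1.6000

Derivation:
Step 0: x=[7.5000] v=[0.0000]
Step 1: x=[7.1260] v=[-1.8700]
Step 2: x=[6.4416] v=[-3.4221]
Step 3: x=[5.5631] v=[-4.3925]
Step 4: x=[4.6399] v=[-4.6161]
Step 5: x=[3.8289] v=[-4.0550]
Step 6: x=[3.2680] v=[-2.8046]
Step 7: x=[3.0525] v=[-1.0774]
Step 8: x=[3.2191] v=[0.8330]
First v>=0 after going negative at step 8, time=1.6000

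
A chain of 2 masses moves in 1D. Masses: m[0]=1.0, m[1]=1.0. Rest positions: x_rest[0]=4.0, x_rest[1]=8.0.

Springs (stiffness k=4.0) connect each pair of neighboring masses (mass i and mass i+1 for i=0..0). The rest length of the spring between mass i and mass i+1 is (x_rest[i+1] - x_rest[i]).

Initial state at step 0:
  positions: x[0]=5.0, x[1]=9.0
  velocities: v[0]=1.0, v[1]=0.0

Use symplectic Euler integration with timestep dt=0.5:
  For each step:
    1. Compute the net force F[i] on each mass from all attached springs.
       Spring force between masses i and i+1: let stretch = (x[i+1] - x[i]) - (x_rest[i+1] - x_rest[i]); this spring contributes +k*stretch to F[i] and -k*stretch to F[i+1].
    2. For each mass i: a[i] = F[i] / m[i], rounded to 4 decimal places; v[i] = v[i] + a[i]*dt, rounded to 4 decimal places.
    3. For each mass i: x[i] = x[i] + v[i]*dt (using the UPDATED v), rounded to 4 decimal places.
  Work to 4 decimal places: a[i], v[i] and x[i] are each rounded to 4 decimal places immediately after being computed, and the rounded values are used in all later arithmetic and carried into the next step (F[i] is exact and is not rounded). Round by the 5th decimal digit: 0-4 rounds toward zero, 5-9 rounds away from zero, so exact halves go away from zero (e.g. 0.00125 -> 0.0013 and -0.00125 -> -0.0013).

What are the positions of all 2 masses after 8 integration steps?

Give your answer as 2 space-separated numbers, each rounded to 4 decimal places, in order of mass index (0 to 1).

Answer: 7.0000 11.0000

Derivation:
Step 0: x=[5.0000 9.0000] v=[1.0000 0.0000]
Step 1: x=[5.5000 9.0000] v=[1.0000 0.0000]
Step 2: x=[5.5000 9.5000] v=[0.0000 1.0000]
Step 3: x=[5.5000 10.0000] v=[0.0000 1.0000]
Step 4: x=[6.0000 10.0000] v=[1.0000 0.0000]
Step 5: x=[6.5000 10.0000] v=[1.0000 0.0000]
Step 6: x=[6.5000 10.5000] v=[0.0000 1.0000]
Step 7: x=[6.5000 11.0000] v=[0.0000 1.0000]
Step 8: x=[7.0000 11.0000] v=[1.0000 0.0000]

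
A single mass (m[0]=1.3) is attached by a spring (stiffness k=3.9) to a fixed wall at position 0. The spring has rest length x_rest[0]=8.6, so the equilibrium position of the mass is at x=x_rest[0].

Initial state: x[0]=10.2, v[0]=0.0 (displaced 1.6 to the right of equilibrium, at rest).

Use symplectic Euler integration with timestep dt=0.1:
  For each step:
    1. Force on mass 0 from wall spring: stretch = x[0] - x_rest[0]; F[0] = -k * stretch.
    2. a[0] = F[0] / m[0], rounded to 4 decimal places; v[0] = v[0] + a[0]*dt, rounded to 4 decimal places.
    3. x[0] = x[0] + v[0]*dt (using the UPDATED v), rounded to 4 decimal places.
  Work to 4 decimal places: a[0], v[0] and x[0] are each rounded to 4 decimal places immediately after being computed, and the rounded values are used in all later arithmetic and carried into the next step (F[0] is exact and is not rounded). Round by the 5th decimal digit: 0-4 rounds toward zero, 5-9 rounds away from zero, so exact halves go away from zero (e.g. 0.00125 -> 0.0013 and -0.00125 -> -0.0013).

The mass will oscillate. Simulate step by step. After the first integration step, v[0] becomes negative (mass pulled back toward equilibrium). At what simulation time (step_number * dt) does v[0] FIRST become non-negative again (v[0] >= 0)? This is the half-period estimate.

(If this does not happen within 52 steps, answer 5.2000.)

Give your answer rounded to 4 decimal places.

Answer: 1.9000

Derivation:
Step 0: x=[10.2000] v=[0.0000]
Step 1: x=[10.1520] v=[-0.4800]
Step 2: x=[10.0574] v=[-0.9456]
Step 3: x=[9.9191] v=[-1.3828]
Step 4: x=[9.7413] v=[-1.7785]
Step 5: x=[9.5292] v=[-2.1209]
Step 6: x=[9.2892] v=[-2.3997]
Step 7: x=[9.0286] v=[-2.6065]
Step 8: x=[8.7551] v=[-2.7351]
Step 9: x=[8.4769] v=[-2.7816]
Step 10: x=[8.2024] v=[-2.7447]
Step 11: x=[7.9399] v=[-2.6254]
Step 12: x=[7.6972] v=[-2.4274]
Step 13: x=[7.4815] v=[-2.1566]
Step 14: x=[7.2994] v=[-1.8211]
Step 15: x=[7.1563] v=[-1.4309]
Step 16: x=[7.0565] v=[-0.9978]
Step 17: x=[7.0030] v=[-0.5348]
Step 18: x=[6.9974] v=[-0.0557]
Step 19: x=[7.0399] v=[0.4251]
First v>=0 after going negative at step 19, time=1.9000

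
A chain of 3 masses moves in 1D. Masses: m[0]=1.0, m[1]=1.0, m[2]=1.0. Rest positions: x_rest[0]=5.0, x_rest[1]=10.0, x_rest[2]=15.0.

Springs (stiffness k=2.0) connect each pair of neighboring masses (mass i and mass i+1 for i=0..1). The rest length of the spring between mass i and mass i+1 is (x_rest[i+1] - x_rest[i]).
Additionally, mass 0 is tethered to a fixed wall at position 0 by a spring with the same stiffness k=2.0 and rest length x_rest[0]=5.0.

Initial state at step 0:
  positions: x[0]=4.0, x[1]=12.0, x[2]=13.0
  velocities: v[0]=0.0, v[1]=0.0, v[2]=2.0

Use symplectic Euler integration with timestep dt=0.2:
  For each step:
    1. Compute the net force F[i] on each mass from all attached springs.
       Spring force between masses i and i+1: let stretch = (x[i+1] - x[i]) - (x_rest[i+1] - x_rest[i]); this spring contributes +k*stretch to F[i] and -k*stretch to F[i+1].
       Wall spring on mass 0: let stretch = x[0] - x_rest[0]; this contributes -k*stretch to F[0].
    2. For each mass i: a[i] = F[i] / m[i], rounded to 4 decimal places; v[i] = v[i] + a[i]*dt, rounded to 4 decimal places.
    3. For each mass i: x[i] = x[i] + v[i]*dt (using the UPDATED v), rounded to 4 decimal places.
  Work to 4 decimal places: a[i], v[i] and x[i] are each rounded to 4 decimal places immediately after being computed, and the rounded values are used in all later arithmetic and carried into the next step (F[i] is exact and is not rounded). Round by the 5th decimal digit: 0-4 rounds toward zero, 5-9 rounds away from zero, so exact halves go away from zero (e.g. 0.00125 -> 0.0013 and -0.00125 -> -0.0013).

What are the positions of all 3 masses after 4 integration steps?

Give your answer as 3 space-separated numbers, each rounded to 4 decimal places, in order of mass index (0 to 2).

Step 0: x=[4.0000 12.0000 13.0000] v=[0.0000 0.0000 2.0000]
Step 1: x=[4.3200 11.4400 13.7200] v=[1.6000 -2.8000 3.6000]
Step 2: x=[4.8640 10.4928 14.6576] v=[2.7200 -4.7360 4.6880]
Step 3: x=[5.4692 9.4285 15.6620] v=[3.0259 -5.3216 5.0221]
Step 4: x=[5.9536 8.5461 16.5677] v=[2.4219 -4.4119 4.5287]

Answer: 5.9536 8.5461 16.5677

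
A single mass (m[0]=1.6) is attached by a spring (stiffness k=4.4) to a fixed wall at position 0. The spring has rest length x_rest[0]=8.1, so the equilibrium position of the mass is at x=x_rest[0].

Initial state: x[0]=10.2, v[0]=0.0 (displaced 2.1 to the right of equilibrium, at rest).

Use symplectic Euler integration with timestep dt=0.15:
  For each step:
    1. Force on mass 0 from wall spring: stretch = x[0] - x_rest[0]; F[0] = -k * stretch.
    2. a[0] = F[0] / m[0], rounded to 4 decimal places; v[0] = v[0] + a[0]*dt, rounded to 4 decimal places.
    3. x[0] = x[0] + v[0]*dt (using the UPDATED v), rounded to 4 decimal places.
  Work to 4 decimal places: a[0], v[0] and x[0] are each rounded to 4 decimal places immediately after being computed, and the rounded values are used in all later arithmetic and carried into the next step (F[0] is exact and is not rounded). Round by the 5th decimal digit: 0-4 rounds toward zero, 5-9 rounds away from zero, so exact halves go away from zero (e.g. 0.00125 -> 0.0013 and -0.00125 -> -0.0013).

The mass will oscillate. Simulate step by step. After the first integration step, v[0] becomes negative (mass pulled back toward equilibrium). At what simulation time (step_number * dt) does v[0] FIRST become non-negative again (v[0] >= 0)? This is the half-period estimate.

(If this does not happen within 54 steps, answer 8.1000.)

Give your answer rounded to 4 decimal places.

Answer: 1.9500

Derivation:
Step 0: x=[10.2000] v=[0.0000]
Step 1: x=[10.0701] v=[-0.8663]
Step 2: x=[9.8183] v=[-1.6790]
Step 3: x=[9.4601] v=[-2.3878]
Step 4: x=[9.0178] v=[-2.9488]
Step 5: x=[8.5187] v=[-3.3274]
Step 6: x=[7.9937] v=[-3.5001]
Step 7: x=[7.4753] v=[-3.4563]
Step 8: x=[6.9955] v=[-3.1986]
Step 9: x=[6.5841] v=[-2.7430]
Step 10: x=[6.2664] v=[-2.1177]
Step 11: x=[6.0622] v=[-1.3613]
Step 12: x=[5.9841] v=[-0.5207]
Step 13: x=[6.0369] v=[0.3521]
First v>=0 after going negative at step 13, time=1.9500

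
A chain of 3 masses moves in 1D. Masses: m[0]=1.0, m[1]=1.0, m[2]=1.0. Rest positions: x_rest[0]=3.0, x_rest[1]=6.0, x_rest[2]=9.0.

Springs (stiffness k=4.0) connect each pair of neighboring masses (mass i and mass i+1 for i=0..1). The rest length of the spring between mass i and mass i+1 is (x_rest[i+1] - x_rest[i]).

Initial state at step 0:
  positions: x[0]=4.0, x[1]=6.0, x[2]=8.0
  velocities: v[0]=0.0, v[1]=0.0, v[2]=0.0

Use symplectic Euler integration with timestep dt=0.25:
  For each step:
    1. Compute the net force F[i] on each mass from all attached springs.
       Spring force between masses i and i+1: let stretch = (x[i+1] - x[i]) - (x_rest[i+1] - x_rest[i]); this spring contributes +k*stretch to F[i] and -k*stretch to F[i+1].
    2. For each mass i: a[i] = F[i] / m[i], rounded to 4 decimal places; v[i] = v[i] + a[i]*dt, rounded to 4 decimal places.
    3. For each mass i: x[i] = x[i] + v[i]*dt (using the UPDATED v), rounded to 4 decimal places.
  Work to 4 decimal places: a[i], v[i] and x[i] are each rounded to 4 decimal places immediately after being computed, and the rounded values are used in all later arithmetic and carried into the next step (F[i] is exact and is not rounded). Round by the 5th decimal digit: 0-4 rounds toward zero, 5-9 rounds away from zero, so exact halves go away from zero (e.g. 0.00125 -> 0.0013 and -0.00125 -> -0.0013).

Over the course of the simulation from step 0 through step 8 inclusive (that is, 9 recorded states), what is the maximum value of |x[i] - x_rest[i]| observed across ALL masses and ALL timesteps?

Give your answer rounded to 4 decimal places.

Answer: 1.0223

Derivation:
Step 0: x=[4.0000 6.0000 8.0000] v=[0.0000 0.0000 0.0000]
Step 1: x=[3.7500 6.0000 8.2500] v=[-1.0000 0.0000 1.0000]
Step 2: x=[3.3125 6.0000 8.6875] v=[-1.7500 0.0000 1.7500]
Step 3: x=[2.7969 6.0000 9.2031] v=[-2.0625 0.0000 2.0625]
Step 4: x=[2.3321 6.0000 9.6680] v=[-1.8594 0.0000 1.8594]
Step 5: x=[2.0342 6.0000 9.9659] v=[-1.1915 0.0001 1.1914]
Step 6: x=[1.9778 6.0001 10.0223] v=[-0.2257 0.0002 0.2255]
Step 7: x=[2.1770 6.0001 9.8231] v=[0.7966 0.0001 -0.7967]
Step 8: x=[2.5819 6.0001 9.4182] v=[1.6197 0.0000 -1.6197]
Max displacement = 1.0223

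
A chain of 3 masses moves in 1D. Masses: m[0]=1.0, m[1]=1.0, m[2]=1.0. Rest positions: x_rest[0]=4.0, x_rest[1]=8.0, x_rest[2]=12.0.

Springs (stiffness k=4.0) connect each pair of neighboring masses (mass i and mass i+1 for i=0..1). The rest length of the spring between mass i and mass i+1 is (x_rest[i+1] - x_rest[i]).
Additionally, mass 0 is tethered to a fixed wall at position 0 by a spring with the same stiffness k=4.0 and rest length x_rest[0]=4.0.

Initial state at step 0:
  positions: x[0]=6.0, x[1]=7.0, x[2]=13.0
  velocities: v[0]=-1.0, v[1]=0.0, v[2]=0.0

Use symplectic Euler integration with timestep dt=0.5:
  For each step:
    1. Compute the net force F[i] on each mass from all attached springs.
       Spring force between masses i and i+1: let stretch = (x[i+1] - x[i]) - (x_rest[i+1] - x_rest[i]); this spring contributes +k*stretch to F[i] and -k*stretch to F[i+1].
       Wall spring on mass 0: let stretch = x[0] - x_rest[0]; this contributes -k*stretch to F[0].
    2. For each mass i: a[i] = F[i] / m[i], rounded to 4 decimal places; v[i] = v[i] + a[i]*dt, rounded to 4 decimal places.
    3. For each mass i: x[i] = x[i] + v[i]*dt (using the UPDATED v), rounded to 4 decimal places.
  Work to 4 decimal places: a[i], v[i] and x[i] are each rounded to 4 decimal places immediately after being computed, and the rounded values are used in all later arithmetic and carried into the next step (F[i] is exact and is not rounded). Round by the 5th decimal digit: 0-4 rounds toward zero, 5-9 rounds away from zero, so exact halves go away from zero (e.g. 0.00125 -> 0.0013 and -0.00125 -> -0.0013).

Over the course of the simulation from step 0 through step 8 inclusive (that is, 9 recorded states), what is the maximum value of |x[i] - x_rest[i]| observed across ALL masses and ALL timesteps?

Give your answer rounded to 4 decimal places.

Step 0: x=[6.0000 7.0000 13.0000] v=[-1.0000 0.0000 0.0000]
Step 1: x=[0.5000 12.0000 11.0000] v=[-11.0000 10.0000 -4.0000]
Step 2: x=[6.0000 4.5000 14.0000] v=[11.0000 -15.0000 6.0000]
Step 3: x=[4.0000 8.0000 11.5000] v=[-4.0000 7.0000 -5.0000]
Step 4: x=[2.0000 11.0000 9.5000] v=[-4.0000 6.0000 -4.0000]
Step 5: x=[7.0000 3.5000 13.0000] v=[10.0000 -15.0000 7.0000]
Step 6: x=[1.5000 9.0000 11.0000] v=[-11.0000 11.0000 -4.0000]
Step 7: x=[2.0000 9.0000 11.0000] v=[1.0000 0.0000 0.0000]
Step 8: x=[7.5000 4.0000 13.0000] v=[11.0000 -10.0000 4.0000]
Max displacement = 4.5000

Answer: 4.5000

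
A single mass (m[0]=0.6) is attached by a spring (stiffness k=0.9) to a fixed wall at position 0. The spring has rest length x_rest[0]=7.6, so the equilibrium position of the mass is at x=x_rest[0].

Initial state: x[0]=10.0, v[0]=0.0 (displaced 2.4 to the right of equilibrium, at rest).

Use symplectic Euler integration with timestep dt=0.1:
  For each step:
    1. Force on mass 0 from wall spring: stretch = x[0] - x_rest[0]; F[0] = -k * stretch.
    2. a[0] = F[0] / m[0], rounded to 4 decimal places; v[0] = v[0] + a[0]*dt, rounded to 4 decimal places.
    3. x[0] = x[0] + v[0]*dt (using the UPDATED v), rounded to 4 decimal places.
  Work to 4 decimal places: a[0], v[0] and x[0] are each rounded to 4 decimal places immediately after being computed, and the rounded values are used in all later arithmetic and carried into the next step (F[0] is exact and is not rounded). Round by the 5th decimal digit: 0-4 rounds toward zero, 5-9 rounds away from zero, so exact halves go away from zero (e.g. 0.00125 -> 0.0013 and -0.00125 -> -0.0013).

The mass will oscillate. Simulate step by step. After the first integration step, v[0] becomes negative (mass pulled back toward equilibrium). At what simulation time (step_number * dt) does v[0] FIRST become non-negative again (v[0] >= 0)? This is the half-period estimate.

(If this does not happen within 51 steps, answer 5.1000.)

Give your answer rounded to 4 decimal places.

Step 0: x=[10.0000] v=[0.0000]
Step 1: x=[9.9640] v=[-0.3600]
Step 2: x=[9.8925] v=[-0.7146]
Step 3: x=[9.7867] v=[-1.0585]
Step 4: x=[9.6481] v=[-1.3865]
Step 5: x=[9.4787] v=[-1.6937]
Step 6: x=[9.2812] v=[-1.9755]
Step 7: x=[9.0584] v=[-2.2277]
Step 8: x=[8.8138] v=[-2.4465]
Step 9: x=[8.5509] v=[-2.6286]
Step 10: x=[8.2738] v=[-2.7712]
Step 11: x=[7.9866] v=[-2.8723]
Step 12: x=[7.6936] v=[-2.9303]
Step 13: x=[7.3992] v=[-2.9443]
Step 14: x=[7.1078] v=[-2.9142]
Step 15: x=[6.8238] v=[-2.8404]
Step 16: x=[6.5514] v=[-2.7240]
Step 17: x=[6.2947] v=[-2.5667]
Step 18: x=[6.0576] v=[-2.3709]
Step 19: x=[5.8437] v=[-2.1395]
Step 20: x=[5.6561] v=[-1.8761]
Step 21: x=[5.4977] v=[-1.5845]
Step 22: x=[5.3708] v=[-1.2692]
Step 23: x=[5.2773] v=[-0.9348]
Step 24: x=[5.2187] v=[-0.5864]
Step 25: x=[5.1958] v=[-0.2292]
Step 26: x=[5.2089] v=[0.1314]
First v>=0 after going negative at step 26, time=2.6000

Answer: 2.6000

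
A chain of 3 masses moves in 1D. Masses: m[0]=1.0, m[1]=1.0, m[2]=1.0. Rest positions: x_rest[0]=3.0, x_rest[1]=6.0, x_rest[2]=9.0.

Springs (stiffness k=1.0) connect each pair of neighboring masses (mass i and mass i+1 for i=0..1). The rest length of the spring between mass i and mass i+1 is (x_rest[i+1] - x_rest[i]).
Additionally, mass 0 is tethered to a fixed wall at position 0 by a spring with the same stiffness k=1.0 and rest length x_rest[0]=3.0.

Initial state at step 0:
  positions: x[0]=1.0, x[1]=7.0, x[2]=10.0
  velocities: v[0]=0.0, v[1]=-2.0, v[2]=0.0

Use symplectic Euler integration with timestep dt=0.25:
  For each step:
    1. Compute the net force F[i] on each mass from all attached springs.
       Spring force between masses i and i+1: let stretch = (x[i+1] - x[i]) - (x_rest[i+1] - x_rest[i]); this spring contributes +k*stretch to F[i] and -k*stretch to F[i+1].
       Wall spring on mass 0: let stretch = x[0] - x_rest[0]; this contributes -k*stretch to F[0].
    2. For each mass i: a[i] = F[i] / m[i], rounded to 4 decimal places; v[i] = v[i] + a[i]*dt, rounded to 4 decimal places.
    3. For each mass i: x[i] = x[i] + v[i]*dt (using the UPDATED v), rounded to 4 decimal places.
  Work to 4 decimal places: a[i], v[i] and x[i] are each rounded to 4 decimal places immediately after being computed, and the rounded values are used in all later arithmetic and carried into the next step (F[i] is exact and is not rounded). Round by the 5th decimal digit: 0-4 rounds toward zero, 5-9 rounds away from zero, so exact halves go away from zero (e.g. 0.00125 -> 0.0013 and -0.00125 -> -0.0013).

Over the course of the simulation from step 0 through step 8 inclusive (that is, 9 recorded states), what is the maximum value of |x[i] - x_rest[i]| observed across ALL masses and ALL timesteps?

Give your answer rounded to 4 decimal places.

Answer: 2.0293

Derivation:
Step 0: x=[1.0000 7.0000 10.0000] v=[0.0000 -2.0000 0.0000]
Step 1: x=[1.3125 6.3125 10.0000] v=[1.2500 -2.7500 0.0000]
Step 2: x=[1.8555 5.5430 9.9570] v=[2.1719 -3.0781 -0.1719]
Step 3: x=[2.5130 4.8189 9.8257] v=[2.6299 -2.8965 -0.5254]
Step 4: x=[3.1575 4.2636 9.5689] v=[2.5781 -2.2213 -1.0271]
Step 5: x=[3.6738 3.9707 9.1681] v=[2.0653 -1.1715 -1.6034]
Step 6: x=[3.9791 3.9841 8.6299] v=[1.2211 0.0536 -2.1528]
Step 7: x=[4.0360 4.2876 7.9888] v=[0.2276 1.2138 -2.5643]
Step 8: x=[3.8564 4.8067 7.3039] v=[-0.7185 2.0762 -2.7396]
Max displacement = 2.0293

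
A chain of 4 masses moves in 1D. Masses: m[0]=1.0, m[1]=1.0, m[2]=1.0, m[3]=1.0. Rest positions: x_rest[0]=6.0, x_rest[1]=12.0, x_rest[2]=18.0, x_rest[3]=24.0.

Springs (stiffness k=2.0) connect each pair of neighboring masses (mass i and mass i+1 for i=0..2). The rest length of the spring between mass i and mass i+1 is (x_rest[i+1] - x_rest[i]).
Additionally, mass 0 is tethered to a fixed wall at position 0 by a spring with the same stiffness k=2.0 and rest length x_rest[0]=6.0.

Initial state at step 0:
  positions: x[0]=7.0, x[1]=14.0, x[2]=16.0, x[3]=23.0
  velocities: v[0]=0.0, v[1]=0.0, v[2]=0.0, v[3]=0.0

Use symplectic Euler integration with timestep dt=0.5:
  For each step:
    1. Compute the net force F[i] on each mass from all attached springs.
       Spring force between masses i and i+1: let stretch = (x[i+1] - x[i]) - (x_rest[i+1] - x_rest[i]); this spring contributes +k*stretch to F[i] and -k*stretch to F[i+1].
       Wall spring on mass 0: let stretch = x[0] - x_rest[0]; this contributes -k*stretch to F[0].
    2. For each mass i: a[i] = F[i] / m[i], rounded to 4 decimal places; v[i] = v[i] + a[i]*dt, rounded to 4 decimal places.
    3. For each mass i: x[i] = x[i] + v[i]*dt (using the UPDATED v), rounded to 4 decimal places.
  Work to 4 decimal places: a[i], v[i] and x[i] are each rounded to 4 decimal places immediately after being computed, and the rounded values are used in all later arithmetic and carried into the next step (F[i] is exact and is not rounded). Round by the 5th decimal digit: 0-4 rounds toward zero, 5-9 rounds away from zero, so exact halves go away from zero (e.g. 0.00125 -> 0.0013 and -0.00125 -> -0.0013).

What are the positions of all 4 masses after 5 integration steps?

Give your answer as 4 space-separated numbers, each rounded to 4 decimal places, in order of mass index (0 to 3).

Step 0: x=[7.0000 14.0000 16.0000 23.0000] v=[0.0000 0.0000 0.0000 0.0000]
Step 1: x=[7.0000 11.5000 18.5000 22.5000] v=[0.0000 -5.0000 5.0000 -1.0000]
Step 2: x=[5.7500 10.2500 19.5000 23.0000] v=[-2.5000 -2.5000 2.0000 1.0000]
Step 3: x=[3.8750 11.3750 17.6250 24.7500] v=[-3.7500 2.2500 -3.7500 3.5000]
Step 4: x=[3.8125 11.8750 16.1875 25.9375] v=[-0.1250 1.0000 -2.8750 2.3750]
Step 5: x=[5.8750 10.5000 17.4688 25.2500] v=[4.1250 -2.7500 2.5625 -1.3750]

Answer: 5.8750 10.5000 17.4688 25.2500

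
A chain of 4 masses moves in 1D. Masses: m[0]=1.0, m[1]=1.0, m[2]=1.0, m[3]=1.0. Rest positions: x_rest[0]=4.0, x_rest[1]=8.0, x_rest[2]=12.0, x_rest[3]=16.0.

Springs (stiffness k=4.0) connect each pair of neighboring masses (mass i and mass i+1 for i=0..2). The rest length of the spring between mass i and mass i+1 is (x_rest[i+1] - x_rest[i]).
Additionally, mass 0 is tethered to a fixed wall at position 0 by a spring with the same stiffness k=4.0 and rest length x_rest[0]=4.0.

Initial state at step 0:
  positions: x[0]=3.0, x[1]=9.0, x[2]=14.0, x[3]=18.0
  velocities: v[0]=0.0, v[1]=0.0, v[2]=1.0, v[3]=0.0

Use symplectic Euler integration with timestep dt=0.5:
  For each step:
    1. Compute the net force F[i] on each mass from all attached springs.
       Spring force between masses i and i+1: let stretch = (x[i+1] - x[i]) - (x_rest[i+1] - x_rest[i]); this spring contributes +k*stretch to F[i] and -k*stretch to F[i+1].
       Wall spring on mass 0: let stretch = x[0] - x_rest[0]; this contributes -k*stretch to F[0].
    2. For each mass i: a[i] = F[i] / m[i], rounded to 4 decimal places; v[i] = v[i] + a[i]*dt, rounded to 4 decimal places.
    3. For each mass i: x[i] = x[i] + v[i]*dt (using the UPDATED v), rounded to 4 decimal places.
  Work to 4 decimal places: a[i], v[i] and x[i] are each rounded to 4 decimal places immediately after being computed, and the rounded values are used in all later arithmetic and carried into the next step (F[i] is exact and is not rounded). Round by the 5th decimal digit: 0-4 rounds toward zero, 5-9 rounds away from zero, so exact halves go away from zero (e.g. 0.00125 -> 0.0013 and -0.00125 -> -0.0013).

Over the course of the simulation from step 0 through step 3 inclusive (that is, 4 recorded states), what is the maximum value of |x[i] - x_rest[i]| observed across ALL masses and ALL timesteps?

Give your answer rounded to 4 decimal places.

Step 0: x=[3.0000 9.0000 14.0000 18.0000] v=[0.0000 0.0000 1.0000 0.0000]
Step 1: x=[6.0000 8.0000 13.5000 18.0000] v=[6.0000 -2.0000 -1.0000 0.0000]
Step 2: x=[5.0000 10.5000 12.0000 17.5000] v=[-2.0000 5.0000 -3.0000 -1.0000]
Step 3: x=[4.5000 9.0000 14.5000 15.5000] v=[-1.0000 -3.0000 5.0000 -4.0000]
Max displacement = 2.5000

Answer: 2.5000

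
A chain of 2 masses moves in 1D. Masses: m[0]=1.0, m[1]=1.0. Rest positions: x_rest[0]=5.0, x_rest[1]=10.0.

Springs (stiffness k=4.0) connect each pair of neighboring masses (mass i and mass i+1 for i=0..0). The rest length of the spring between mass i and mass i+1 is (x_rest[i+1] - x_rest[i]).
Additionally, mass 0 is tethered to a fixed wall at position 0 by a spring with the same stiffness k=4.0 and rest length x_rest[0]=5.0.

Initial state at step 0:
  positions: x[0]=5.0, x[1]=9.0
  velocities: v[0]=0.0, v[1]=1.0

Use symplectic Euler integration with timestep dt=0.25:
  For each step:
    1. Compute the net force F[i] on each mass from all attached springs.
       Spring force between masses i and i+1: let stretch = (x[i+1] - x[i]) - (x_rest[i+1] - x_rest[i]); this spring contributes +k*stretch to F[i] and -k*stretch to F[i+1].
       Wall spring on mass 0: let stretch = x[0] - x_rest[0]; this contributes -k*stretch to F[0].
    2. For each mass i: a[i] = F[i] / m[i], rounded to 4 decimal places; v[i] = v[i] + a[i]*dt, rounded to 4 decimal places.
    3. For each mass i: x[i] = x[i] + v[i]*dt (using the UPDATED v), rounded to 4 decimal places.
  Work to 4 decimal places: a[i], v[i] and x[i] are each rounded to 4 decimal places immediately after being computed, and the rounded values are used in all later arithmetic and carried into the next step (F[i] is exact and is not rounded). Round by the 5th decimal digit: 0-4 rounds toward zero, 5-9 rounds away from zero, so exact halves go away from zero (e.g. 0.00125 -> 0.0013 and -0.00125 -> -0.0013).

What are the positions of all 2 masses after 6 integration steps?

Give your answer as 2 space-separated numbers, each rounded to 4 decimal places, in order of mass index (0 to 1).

Step 0: x=[5.0000 9.0000] v=[0.0000 1.0000]
Step 1: x=[4.7500 9.5000] v=[-1.0000 2.0000]
Step 2: x=[4.5000 10.0625] v=[-1.0000 2.2500]
Step 3: x=[4.5156 10.4844] v=[0.0625 1.6875]
Step 4: x=[4.8945 10.6641] v=[1.5157 0.7187]
Step 5: x=[5.4922 10.6514] v=[2.3908 -0.0509]
Step 6: x=[6.0067 10.5989] v=[2.0578 -0.2101]

Answer: 6.0067 10.5989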